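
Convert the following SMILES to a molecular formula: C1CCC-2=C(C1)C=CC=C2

C10H12

Heavy atoms from the SMILES: 10 C.
Implicit hydrogens by atom environment:
  4 × C: 2 H each → 8
  4 × C (aromatic): 1 H each → 4
  2 × C (aromatic): no H
  Total hydrogens = 12.
Molecular formula: C10H12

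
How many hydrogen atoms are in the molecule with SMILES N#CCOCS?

5

Hydrogens are implicit in SMILES; fill each atom to its normal valence:
  2 × C: 2 H each → 4
  1 × C: no H
  1 × N: no H
  1 × O: no H
  1 × S: 1 H
  Total hydrogens = 5.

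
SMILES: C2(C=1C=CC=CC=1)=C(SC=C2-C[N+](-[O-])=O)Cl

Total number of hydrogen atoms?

Hydrogens are implicit in SMILES; fill each atom to its normal valence:
  6 × C (aromatic): 1 H each → 6
  4 × C (aromatic): no H
  1 × C: 2 H
  1 × Cl: no H
  1 × N (charge +1): no H
  1 × O: no H
  1 × O (charge -1): no H
  1 × S (aromatic): no H
  Total hydrogens = 8.

8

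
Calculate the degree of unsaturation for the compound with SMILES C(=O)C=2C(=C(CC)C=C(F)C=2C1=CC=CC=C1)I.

9

Molecular formula from the SMILES: C15H12FIO.
DoU = (2C + 2 + N − H − X)/2 = (2·15 + 2 + 0 − 12 − 2)/2 = 18/2 = 9.
(Structurally: 2 ring(s) + 7 π bond(s) = 9.)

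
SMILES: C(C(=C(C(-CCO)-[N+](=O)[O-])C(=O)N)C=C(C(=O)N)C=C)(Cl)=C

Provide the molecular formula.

C13H16ClN3O5

Heavy atoms from the SMILES: 13 C, 1 Cl, 3 N, 5 O.
Implicit hydrogens by atom environment:
  6 × C: no H
  4 × C: 2 H each → 8
  3 × C: 1 H each → 3
  3 × O: no H
  2 × N: 2 H each → 4
  1 × Cl: no H
  1 × N (charge +1): no H
  1 × O: 1 H
  1 × O (charge -1): no H
  Total hydrogens = 16.
Molecular formula: C13H16ClN3O5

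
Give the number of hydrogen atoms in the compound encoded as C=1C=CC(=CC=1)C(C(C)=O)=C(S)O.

10

Hydrogens are implicit in SMILES; fill each atom to its normal valence:
  5 × C (aromatic): 1 H each → 5
  3 × C: no H
  1 × C: 3 H
  1 × C (aromatic): no H
  1 × O: 1 H
  1 × O: no H
  1 × S: 1 H
  Total hydrogens = 10.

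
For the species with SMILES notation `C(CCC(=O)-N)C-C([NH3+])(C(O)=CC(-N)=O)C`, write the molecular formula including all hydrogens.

Heavy atoms from the SMILES: 10 C, 3 N, 3 O.
Implicit hydrogens by atom environment:
  4 × C: 2 H each → 8
  4 × C: no H
  2 × N: 2 H each → 4
  2 × O: no H
  1 × C: 3 H
  1 × C: 1 H
  1 × N (charge +1): 3 H
  1 × O: 1 H
  Total hydrogens = 20.
Net charge +1.
Molecular formula: C10H20N3O3+

C10H20N3O3+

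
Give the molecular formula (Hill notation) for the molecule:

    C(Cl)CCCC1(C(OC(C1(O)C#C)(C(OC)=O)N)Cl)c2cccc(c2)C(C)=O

Heavy atoms from the SMILES: 20 C, 2 Cl, 1 N, 5 O.
Implicit hydrogens by atom environment:
  6 × C: no H
  4 × C: 2 H each → 8
  4 × C (aromatic): 1 H each → 4
  4 × O: no H
  2 × C: 3 H each → 6
  2 × C: 1 H each → 2
  2 × C (aromatic): no H
  2 × Cl: no H
  1 × N: 2 H
  1 × O: 1 H
  Total hydrogens = 23.
Molecular formula: C20H23Cl2NO5

C20H23Cl2NO5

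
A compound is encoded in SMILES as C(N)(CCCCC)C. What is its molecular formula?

C7H17N

Heavy atoms from the SMILES: 7 C, 1 N.
Implicit hydrogens by atom environment:
  4 × C: 2 H each → 8
  2 × C: 3 H each → 6
  1 × C: 1 H
  1 × N: 2 H
  Total hydrogens = 17.
Molecular formula: C7H17N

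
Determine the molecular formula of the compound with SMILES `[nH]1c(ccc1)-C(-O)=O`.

Heavy atoms from the SMILES: 5 C, 1 N, 2 O.
Implicit hydrogens by atom environment:
  3 × C (aromatic): 1 H each → 3
  1 × C (aromatic): no H
  1 × C: no H
  1 × N (aromatic): 1 H
  1 × O: 1 H
  1 × O: no H
  Total hydrogens = 5.
Molecular formula: C5H5NO2

C5H5NO2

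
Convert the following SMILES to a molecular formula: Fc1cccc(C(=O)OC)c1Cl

Heavy atoms from the SMILES: 8 C, 1 Cl, 1 F, 2 O.
Implicit hydrogens by atom environment:
  3 × C (aromatic): 1 H each → 3
  3 × C (aromatic): no H
  2 × O: no H
  1 × C: 3 H
  1 × C: no H
  1 × Cl: no H
  1 × F: no H
  Total hydrogens = 6.
Molecular formula: C8H6ClFO2

C8H6ClFO2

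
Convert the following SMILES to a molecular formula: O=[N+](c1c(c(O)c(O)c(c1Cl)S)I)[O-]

C6H3ClINO4S

Heavy atoms from the SMILES: 6 C, 1 Cl, 1 I, 1 N, 4 O, 1 S.
Implicit hydrogens by atom environment:
  6 × C (aromatic): no H
  2 × O: 1 H each → 2
  1 × Cl: no H
  1 × I: no H
  1 × N (charge +1): no H
  1 × O: no H
  1 × O (charge -1): no H
  1 × S: 1 H
  Total hydrogens = 3.
Molecular formula: C6H3ClINO4S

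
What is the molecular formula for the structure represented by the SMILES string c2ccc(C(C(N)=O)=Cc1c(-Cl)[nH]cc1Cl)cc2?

C13H10Cl2N2O

Heavy atoms from the SMILES: 13 C, 2 Cl, 2 N, 1 O.
Implicit hydrogens by atom environment:
  6 × C (aromatic): 1 H each → 6
  4 × C (aromatic): no H
  2 × C: no H
  2 × Cl: no H
  1 × C: 1 H
  1 × N: 2 H
  1 × N (aromatic): 1 H
  1 × O: no H
  Total hydrogens = 10.
Molecular formula: C13H10Cl2N2O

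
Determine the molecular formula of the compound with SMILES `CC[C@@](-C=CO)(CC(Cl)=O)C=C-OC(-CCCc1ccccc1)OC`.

C20H27ClO4

Heavy atoms from the SMILES: 20 C, 1 Cl, 4 O.
Implicit hydrogens by atom environment:
  5 × C: 2 H each → 10
  5 × C: 1 H each → 5
  5 × C (aromatic): 1 H each → 5
  3 × O: no H
  2 × C: 3 H each → 6
  2 × C: no H
  1 × C (aromatic): no H
  1 × Cl: no H
  1 × O: 1 H
  Total hydrogens = 27.
Molecular formula: C20H27ClO4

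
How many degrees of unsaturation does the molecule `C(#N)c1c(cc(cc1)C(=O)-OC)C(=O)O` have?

Molecular formula from the SMILES: C10H7NO4.
DoU = (2C + 2 + N − H − X)/2 = (2·10 + 2 + 1 − 7 − 0)/2 = 16/2 = 8.
(Structurally: 1 ring(s) + 7 π bond(s) = 8.)

8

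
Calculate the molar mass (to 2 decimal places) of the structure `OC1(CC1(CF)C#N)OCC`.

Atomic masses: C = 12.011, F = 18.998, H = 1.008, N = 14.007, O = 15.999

159.16

Molecular formula: C7H10FNO2.
M = 7×12.011 + 1×18.998 + 10×1.008 + 1×14.007 + 2×15.999 = 159.16 g/mol.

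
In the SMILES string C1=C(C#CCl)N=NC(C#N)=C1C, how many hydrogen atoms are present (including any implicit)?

Hydrogens are implicit in SMILES; fill each atom to its normal valence:
  3 × C (aromatic): no H
  3 × C: no H
  2 × N (aromatic): no H
  1 × C: 3 H
  1 × C (aromatic): 1 H
  1 × Cl: no H
  1 × N: no H
  Total hydrogens = 4.

4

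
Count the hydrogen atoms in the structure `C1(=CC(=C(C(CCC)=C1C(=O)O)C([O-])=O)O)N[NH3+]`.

14

Hydrogens are implicit in SMILES; fill each atom to its normal valence:
  5 × C (aromatic): no H
  2 × C: 2 H each → 4
  2 × C: no H
  2 × O: 1 H each → 2
  2 × O: no H
  1 × C: 3 H
  1 × C (aromatic): 1 H
  1 × N (charge +1): 3 H
  1 × N: 1 H
  1 × O (charge -1): no H
  Total hydrogens = 14.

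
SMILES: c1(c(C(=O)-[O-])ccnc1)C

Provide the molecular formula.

C7H6NO2-

Heavy atoms from the SMILES: 7 C, 1 N, 2 O.
Implicit hydrogens by atom environment:
  3 × C (aromatic): 1 H each → 3
  2 × C (aromatic): no H
  1 × C: 3 H
  1 × C: no H
  1 × N (aromatic): no H
  1 × O: no H
  1 × O (charge -1): no H
  Total hydrogens = 6.
Net charge -1.
Molecular formula: C7H6NO2-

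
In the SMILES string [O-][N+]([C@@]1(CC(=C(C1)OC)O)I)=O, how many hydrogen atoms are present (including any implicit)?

Hydrogens are implicit in SMILES; fill each atom to its normal valence:
  3 × C: no H
  2 × C: 2 H each → 4
  2 × O: no H
  1 × C: 3 H
  1 × I: no H
  1 × N (charge +1): no H
  1 × O: 1 H
  1 × O (charge -1): no H
  Total hydrogens = 8.

8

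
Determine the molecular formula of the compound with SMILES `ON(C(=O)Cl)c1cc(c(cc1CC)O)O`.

Heavy atoms from the SMILES: 9 C, 1 Cl, 1 N, 4 O.
Implicit hydrogens by atom environment:
  4 × C (aromatic): no H
  3 × O: 1 H each → 3
  2 × C (aromatic): 1 H each → 2
  1 × C: 3 H
  1 × C: 2 H
  1 × C: no H
  1 × Cl: no H
  1 × N: no H
  1 × O: no H
  Total hydrogens = 10.
Molecular formula: C9H10ClNO4

C9H10ClNO4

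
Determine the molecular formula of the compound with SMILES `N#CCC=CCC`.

C6H9N

Heavy atoms from the SMILES: 6 C, 1 N.
Implicit hydrogens by atom environment:
  2 × C: 2 H each → 4
  2 × C: 1 H each → 2
  1 × C: 3 H
  1 × C: no H
  1 × N: no H
  Total hydrogens = 9.
Molecular formula: C6H9N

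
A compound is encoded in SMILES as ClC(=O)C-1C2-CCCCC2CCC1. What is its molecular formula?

C11H17ClO

Heavy atoms from the SMILES: 11 C, 1 Cl, 1 O.
Implicit hydrogens by atom environment:
  7 × C: 2 H each → 14
  3 × C: 1 H each → 3
  1 × C: no H
  1 × Cl: no H
  1 × O: no H
  Total hydrogens = 17.
Molecular formula: C11H17ClO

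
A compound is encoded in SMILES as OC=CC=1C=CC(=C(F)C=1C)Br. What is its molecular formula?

Heavy atoms from the SMILES: 1 Br, 9 C, 1 F, 1 O.
Implicit hydrogens by atom environment:
  4 × C (aromatic): no H
  2 × C (aromatic): 1 H each → 2
  2 × C: 1 H each → 2
  1 × Br: no H
  1 × C: 3 H
  1 × F: no H
  1 × O: 1 H
  Total hydrogens = 8.
Molecular formula: C9H8BrFO

C9H8BrFO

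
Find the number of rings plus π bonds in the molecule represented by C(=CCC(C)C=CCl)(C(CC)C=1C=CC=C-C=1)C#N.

Molecular formula from the SMILES: C17H20ClN.
DoU = (2C + 2 + N − H − X)/2 = (2·17 + 2 + 1 − 20 − 1)/2 = 16/2 = 8.
(Structurally: 1 ring(s) + 7 π bond(s) = 8.)

8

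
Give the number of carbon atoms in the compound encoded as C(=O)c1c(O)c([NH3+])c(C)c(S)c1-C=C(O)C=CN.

12

The symbol for carbon appears 12 times in the SMILES. Lowercase c denotes aromatic carbon and counts toward C.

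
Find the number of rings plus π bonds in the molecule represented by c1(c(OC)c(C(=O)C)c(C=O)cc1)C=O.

7

Molecular formula from the SMILES: C11H10O4.
DoU = (2C + 2 + N − H − X)/2 = (2·11 + 2 + 0 − 10 − 0)/2 = 14/2 = 7.
(Structurally: 1 ring(s) + 6 π bond(s) = 7.)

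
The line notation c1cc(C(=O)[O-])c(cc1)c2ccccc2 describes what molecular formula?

Heavy atoms from the SMILES: 13 C, 2 O.
Implicit hydrogens by atom environment:
  9 × C (aromatic): 1 H each → 9
  3 × C (aromatic): no H
  1 × C: no H
  1 × O: no H
  1 × O (charge -1): no H
  Total hydrogens = 9.
Net charge -1.
Molecular formula: C13H9O2-

C13H9O2-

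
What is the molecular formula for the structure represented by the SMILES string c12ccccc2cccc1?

Heavy atoms from the SMILES: 10 C.
Implicit hydrogens by atom environment:
  8 × C (aromatic): 1 H each → 8
  2 × C (aromatic): no H
  Total hydrogens = 8.
Molecular formula: C10H8

C10H8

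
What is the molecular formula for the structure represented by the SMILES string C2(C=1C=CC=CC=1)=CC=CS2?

Heavy atoms from the SMILES: 10 C, 1 S.
Implicit hydrogens by atom environment:
  8 × C (aromatic): 1 H each → 8
  2 × C (aromatic): no H
  1 × S (aromatic): no H
  Total hydrogens = 8.
Molecular formula: C10H8S

C10H8S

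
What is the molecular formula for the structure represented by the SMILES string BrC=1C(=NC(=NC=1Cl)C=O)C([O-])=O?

Heavy atoms from the SMILES: 1 Br, 6 C, 1 Cl, 2 N, 3 O.
Implicit hydrogens by atom environment:
  4 × C (aromatic): no H
  2 × N (aromatic): no H
  2 × O: no H
  1 × Br: no H
  1 × C: 1 H
  1 × C: no H
  1 × Cl: no H
  1 × O (charge -1): no H
  Total hydrogens = 1.
Net charge -1.
Molecular formula: C6HBrClN2O3-

C6HBrClN2O3-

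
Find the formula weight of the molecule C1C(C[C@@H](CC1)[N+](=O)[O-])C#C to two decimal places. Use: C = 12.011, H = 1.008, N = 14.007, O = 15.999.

153.18

Molecular formula: C8H11NO2.
M = 8×12.011 + 11×1.008 + 1×14.007 + 2×15.999 = 153.18 g/mol.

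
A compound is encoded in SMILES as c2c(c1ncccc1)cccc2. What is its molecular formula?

C11H9N

Heavy atoms from the SMILES: 11 C, 1 N.
Implicit hydrogens by atom environment:
  9 × C (aromatic): 1 H each → 9
  2 × C (aromatic): no H
  1 × N (aromatic): no H
  Total hydrogens = 9.
Molecular formula: C11H9N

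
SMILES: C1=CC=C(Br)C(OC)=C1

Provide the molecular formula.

C7H7BrO

Heavy atoms from the SMILES: 1 Br, 7 C, 1 O.
Implicit hydrogens by atom environment:
  4 × C (aromatic): 1 H each → 4
  2 × C (aromatic): no H
  1 × Br: no H
  1 × C: 3 H
  1 × O: no H
  Total hydrogens = 7.
Molecular formula: C7H7BrO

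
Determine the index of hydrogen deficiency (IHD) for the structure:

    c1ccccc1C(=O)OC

Molecular formula from the SMILES: C8H8O2.
DoU = (2C + 2 + N − H − X)/2 = (2·8 + 2 + 0 − 8 − 0)/2 = 10/2 = 5.
(Structurally: 1 ring(s) + 4 π bond(s) = 5.)

5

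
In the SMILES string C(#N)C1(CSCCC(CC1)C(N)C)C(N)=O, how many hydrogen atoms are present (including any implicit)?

19

Hydrogens are implicit in SMILES; fill each atom to its normal valence:
  5 × C: 2 H each → 10
  3 × C: no H
  2 × C: 1 H each → 2
  2 × N: 2 H each → 4
  1 × C: 3 H
  1 × N: no H
  1 × O: no H
  1 × S: no H
  Total hydrogens = 19.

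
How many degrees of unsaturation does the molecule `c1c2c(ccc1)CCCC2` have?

5

Molecular formula from the SMILES: C10H12.
DoU = (2C + 2 + N − H − X)/2 = (2·10 + 2 + 0 − 12 − 0)/2 = 10/2 = 5.
(Structurally: 2 ring(s) + 3 π bond(s) = 5.)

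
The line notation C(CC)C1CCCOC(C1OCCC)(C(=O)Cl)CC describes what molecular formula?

Heavy atoms from the SMILES: 15 C, 1 Cl, 3 O.
Implicit hydrogens by atom environment:
  8 × C: 2 H each → 16
  3 × C: 3 H each → 9
  3 × O: no H
  2 × C: 1 H each → 2
  2 × C: no H
  1 × Cl: no H
  Total hydrogens = 27.
Molecular formula: C15H27ClO3

C15H27ClO3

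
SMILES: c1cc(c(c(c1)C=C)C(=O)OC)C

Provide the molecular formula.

Heavy atoms from the SMILES: 11 C, 2 O.
Implicit hydrogens by atom environment:
  3 × C (aromatic): 1 H each → 3
  3 × C (aromatic): no H
  2 × C: 3 H each → 6
  2 × O: no H
  1 × C: 2 H
  1 × C: 1 H
  1 × C: no H
  Total hydrogens = 12.
Molecular formula: C11H12O2

C11H12O2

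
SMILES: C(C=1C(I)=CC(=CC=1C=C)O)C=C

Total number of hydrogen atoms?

Hydrogens are implicit in SMILES; fill each atom to its normal valence:
  4 × C (aromatic): no H
  3 × C: 2 H each → 6
  2 × C (aromatic): 1 H each → 2
  2 × C: 1 H each → 2
  1 × I: no H
  1 × O: 1 H
  Total hydrogens = 11.

11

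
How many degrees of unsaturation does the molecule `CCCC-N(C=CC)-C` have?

1

Molecular formula from the SMILES: C8H17N.
DoU = (2C + 2 + N − H − X)/2 = (2·8 + 2 + 1 − 17 − 0)/2 = 2/2 = 1.
(Structurally: 0 ring(s) + 1 π bond(s) = 1.)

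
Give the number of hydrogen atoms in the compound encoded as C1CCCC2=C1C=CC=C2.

12

Hydrogens are implicit in SMILES; fill each atom to its normal valence:
  4 × C: 2 H each → 8
  4 × C (aromatic): 1 H each → 4
  2 × C (aromatic): no H
  Total hydrogens = 12.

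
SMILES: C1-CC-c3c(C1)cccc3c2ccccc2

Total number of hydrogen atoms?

16

Hydrogens are implicit in SMILES; fill each atom to its normal valence:
  8 × C (aromatic): 1 H each → 8
  4 × C: 2 H each → 8
  4 × C (aromatic): no H
  Total hydrogens = 16.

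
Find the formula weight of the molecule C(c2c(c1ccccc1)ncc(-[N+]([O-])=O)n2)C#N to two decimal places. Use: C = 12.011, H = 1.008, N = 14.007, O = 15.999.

Molecular formula: C12H8N4O2.
M = 12×12.011 + 8×1.008 + 4×14.007 + 2×15.999 = 240.22 g/mol.

240.22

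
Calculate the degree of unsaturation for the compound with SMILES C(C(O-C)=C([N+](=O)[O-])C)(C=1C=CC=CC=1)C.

Molecular formula from the SMILES: C12H15NO3.
DoU = (2C + 2 + N − H − X)/2 = (2·12 + 2 + 1 − 15 − 0)/2 = 12/2 = 6.
(Structurally: 1 ring(s) + 5 π bond(s) = 6.)

6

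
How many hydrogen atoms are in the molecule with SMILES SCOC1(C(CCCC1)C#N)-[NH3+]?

Hydrogens are implicit in SMILES; fill each atom to its normal valence:
  5 × C: 2 H each → 10
  2 × C: no H
  1 × C: 1 H
  1 × N (charge +1): 3 H
  1 × N: no H
  1 × O: no H
  1 × S: 1 H
  Total hydrogens = 15.

15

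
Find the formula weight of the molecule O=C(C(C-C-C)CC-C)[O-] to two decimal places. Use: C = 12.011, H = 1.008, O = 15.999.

Molecular formula: C8H15O2-.
M = 8×12.011 + 15×1.008 + 2×15.999 = 143.21 g/mol.

143.21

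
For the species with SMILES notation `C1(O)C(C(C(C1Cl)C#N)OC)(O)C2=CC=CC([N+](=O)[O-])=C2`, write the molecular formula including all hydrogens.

Heavy atoms from the SMILES: 13 C, 1 Cl, 2 N, 5 O.
Implicit hydrogens by atom environment:
  4 × C: 1 H each → 4
  4 × C (aromatic): 1 H each → 4
  2 × C: no H
  2 × C (aromatic): no H
  2 × O: 1 H each → 2
  2 × O: no H
  1 × C: 3 H
  1 × Cl: no H
  1 × N: no H
  1 × N (charge +1): no H
  1 × O (charge -1): no H
  Total hydrogens = 13.
Molecular formula: C13H13ClN2O5

C13H13ClN2O5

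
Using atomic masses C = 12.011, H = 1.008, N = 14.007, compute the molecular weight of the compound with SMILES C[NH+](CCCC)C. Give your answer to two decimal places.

Molecular formula: C6H16N+.
M = 6×12.011 + 16×1.008 + 1×14.007 = 102.20 g/mol.

102.20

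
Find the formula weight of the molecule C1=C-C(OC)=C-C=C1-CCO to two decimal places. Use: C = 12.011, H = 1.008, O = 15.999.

Molecular formula: C9H12O2.
M = 9×12.011 + 12×1.008 + 2×15.999 = 152.19 g/mol.

152.19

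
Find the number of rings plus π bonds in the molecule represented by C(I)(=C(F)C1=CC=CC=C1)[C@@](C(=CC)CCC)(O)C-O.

6

Molecular formula from the SMILES: C16H20FIO2.
DoU = (2C + 2 + N − H − X)/2 = (2·16 + 2 + 0 − 20 − 2)/2 = 12/2 = 6.
(Structurally: 1 ring(s) + 5 π bond(s) = 6.)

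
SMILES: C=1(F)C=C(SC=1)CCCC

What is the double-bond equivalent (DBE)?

Molecular formula from the SMILES: C8H11FS.
DoU = (2C + 2 + N − H − X)/2 = (2·8 + 2 + 0 − 11 − 1)/2 = 6/2 = 3.
(Structurally: 1 ring(s) + 2 π bond(s) = 3.)

3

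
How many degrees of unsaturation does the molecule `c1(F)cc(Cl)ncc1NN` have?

4

Molecular formula from the SMILES: C5H5ClFN3.
DoU = (2C + 2 + N − H − X)/2 = (2·5 + 2 + 3 − 5 − 2)/2 = 8/2 = 4.
(Structurally: 1 ring(s) + 3 π bond(s) = 4.)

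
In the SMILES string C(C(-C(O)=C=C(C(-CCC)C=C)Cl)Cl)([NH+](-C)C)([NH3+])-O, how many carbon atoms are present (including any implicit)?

13

The symbol for carbon appears 13 times in the SMILES. (Cl is a single chlorine, not C + l.)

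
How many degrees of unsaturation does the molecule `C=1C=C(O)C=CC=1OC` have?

4

Molecular formula from the SMILES: C7H8O2.
DoU = (2C + 2 + N − H − X)/2 = (2·7 + 2 + 0 − 8 − 0)/2 = 8/2 = 4.
(Structurally: 1 ring(s) + 3 π bond(s) = 4.)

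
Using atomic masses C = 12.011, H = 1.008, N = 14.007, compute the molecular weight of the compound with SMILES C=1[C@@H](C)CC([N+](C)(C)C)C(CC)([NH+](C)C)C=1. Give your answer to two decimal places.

226.41

Molecular formula: [C14H30N2]2+.
M = 14×12.011 + 30×1.008 + 2×14.007 = 226.41 g/mol.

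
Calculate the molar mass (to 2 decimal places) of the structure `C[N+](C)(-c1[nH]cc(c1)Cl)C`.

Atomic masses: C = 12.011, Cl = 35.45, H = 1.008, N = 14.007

159.64

Molecular formula: C7H12ClN2+.
M = 7×12.011 + 1×35.45 + 12×1.008 + 2×14.007 = 159.64 g/mol.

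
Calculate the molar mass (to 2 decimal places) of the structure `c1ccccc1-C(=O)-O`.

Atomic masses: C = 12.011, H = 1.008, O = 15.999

Molecular formula: C7H6O2.
M = 7×12.011 + 6×1.008 + 2×15.999 = 122.12 g/mol.

122.12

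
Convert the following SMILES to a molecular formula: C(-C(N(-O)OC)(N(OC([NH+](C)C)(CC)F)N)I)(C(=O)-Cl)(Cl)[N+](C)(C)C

[C12H27Cl2FIN5O4]2+

Heavy atoms from the SMILES: 12 C, 2 Cl, 1 F, 1 I, 5 N, 4 O.
Implicit hydrogens by atom environment:
  7 × C: 3 H each → 21
  4 × C: no H
  3 × O: no H
  2 × Cl: no H
  2 × N: no H
  1 × C: 2 H
  1 × F: no H
  1 × I: no H
  1 × N: 2 H
  1 × N (charge +1): 1 H
  1 × N (charge +1): no H
  1 × O: 1 H
  Total hydrogens = 27.
Net charge +2.
Molecular formula: [C12H27Cl2FIN5O4]2+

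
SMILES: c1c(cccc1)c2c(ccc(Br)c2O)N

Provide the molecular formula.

Heavy atoms from the SMILES: 1 Br, 12 C, 1 N, 1 O.
Implicit hydrogens by atom environment:
  7 × C (aromatic): 1 H each → 7
  5 × C (aromatic): no H
  1 × Br: no H
  1 × N: 2 H
  1 × O: 1 H
  Total hydrogens = 10.
Molecular formula: C12H10BrNO

C12H10BrNO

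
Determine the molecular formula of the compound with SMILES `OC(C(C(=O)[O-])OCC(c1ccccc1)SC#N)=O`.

C12H10NO5S-

Heavy atoms from the SMILES: 12 C, 1 N, 5 O, 1 S.
Implicit hydrogens by atom environment:
  5 × C (aromatic): 1 H each → 5
  3 × C: no H
  3 × O: no H
  2 × C: 1 H each → 2
  1 × C: 2 H
  1 × C (aromatic): no H
  1 × N: no H
  1 × O: 1 H
  1 × O (charge -1): no H
  1 × S: no H
  Total hydrogens = 10.
Net charge -1.
Molecular formula: C12H10NO5S-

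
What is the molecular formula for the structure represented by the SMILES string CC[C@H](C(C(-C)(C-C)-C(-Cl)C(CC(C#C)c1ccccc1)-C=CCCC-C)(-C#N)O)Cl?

Heavy atoms from the SMILES: 27 C, 2 Cl, 1 N, 1 O.
Implicit hydrogens by atom environment:
  7 × C: 1 H each → 7
  6 × C: 2 H each → 12
  5 × C (aromatic): 1 H each → 5
  4 × C: 3 H each → 12
  4 × C: no H
  2 × Cl: no H
  1 × C (aromatic): no H
  1 × N: no H
  1 × O: 1 H
  Total hydrogens = 37.
Molecular formula: C27H37Cl2NO

C27H37Cl2NO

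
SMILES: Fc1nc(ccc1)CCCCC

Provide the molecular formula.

C10H14FN

Heavy atoms from the SMILES: 10 C, 1 F, 1 N.
Implicit hydrogens by atom environment:
  4 × C: 2 H each → 8
  3 × C (aromatic): 1 H each → 3
  2 × C (aromatic): no H
  1 × C: 3 H
  1 × F: no H
  1 × N (aromatic): no H
  Total hydrogens = 14.
Molecular formula: C10H14FN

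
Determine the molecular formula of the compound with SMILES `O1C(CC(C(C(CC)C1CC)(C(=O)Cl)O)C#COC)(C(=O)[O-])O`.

Heavy atoms from the SMILES: 15 C, 1 Cl, 7 O.
Implicit hydrogens by atom environment:
  6 × C: no H
  4 × O: no H
  3 × C: 3 H each → 9
  3 × C: 2 H each → 6
  3 × C: 1 H each → 3
  2 × O: 1 H each → 2
  1 × Cl: no H
  1 × O (charge -1): no H
  Total hydrogens = 20.
Net charge -1.
Molecular formula: C15H20ClO7-

C15H20ClO7-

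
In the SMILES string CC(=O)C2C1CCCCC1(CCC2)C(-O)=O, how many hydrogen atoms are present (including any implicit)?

Hydrogens are implicit in SMILES; fill each atom to its normal valence:
  7 × C: 2 H each → 14
  3 × C: no H
  2 × C: 1 H each → 2
  2 × O: no H
  1 × C: 3 H
  1 × O: 1 H
  Total hydrogens = 20.

20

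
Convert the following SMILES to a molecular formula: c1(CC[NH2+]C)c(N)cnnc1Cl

C7H12ClN4+

Heavy atoms from the SMILES: 7 C, 1 Cl, 4 N.
Implicit hydrogens by atom environment:
  3 × C (aromatic): no H
  2 × C: 2 H each → 4
  2 × N (aromatic): no H
  1 × C: 3 H
  1 × C (aromatic): 1 H
  1 × Cl: no H
  1 × N: 2 H
  1 × N (charge +1): 2 H
  Total hydrogens = 12.
Net charge +1.
Molecular formula: C7H12ClN4+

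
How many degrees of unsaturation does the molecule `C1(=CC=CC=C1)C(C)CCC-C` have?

4

Molecular formula from the SMILES: C12H18.
DoU = (2C + 2 + N − H − X)/2 = (2·12 + 2 + 0 − 18 − 0)/2 = 8/2 = 4.
(Structurally: 1 ring(s) + 3 π bond(s) = 4.)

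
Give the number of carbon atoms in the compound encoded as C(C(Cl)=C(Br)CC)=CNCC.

The symbol for carbon appears 8 times in the SMILES. (Cl is a single chlorine, not C + l.)

8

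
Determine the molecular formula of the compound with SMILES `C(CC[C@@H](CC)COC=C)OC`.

Heavy atoms from the SMILES: 10 C, 2 O.
Implicit hydrogens by atom environment:
  6 × C: 2 H each → 12
  2 × C: 3 H each → 6
  2 × C: 1 H each → 2
  2 × O: no H
  Total hydrogens = 20.
Molecular formula: C10H20O2

C10H20O2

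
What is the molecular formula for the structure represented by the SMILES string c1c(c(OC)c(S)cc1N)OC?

C8H11NO2S

Heavy atoms from the SMILES: 8 C, 1 N, 2 O, 1 S.
Implicit hydrogens by atom environment:
  4 × C (aromatic): no H
  2 × C: 3 H each → 6
  2 × C (aromatic): 1 H each → 2
  2 × O: no H
  1 × N: 2 H
  1 × S: 1 H
  Total hydrogens = 11.
Molecular formula: C8H11NO2S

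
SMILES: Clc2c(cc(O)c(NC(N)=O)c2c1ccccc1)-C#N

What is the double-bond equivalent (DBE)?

11

Molecular formula from the SMILES: C14H10ClN3O2.
DoU = (2C + 2 + N − H − X)/2 = (2·14 + 2 + 3 − 10 − 1)/2 = 22/2 = 11.
(Structurally: 2 ring(s) + 9 π bond(s) = 11.)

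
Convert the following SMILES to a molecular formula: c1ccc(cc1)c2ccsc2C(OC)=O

C12H10O2S

Heavy atoms from the SMILES: 12 C, 2 O, 1 S.
Implicit hydrogens by atom environment:
  7 × C (aromatic): 1 H each → 7
  3 × C (aromatic): no H
  2 × O: no H
  1 × C: 3 H
  1 × C: no H
  1 × S (aromatic): no H
  Total hydrogens = 10.
Molecular formula: C12H10O2S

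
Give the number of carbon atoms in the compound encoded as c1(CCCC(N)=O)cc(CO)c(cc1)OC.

The symbol for carbon appears 12 times in the SMILES. Lowercase c denotes aromatic carbon and counts toward C.

12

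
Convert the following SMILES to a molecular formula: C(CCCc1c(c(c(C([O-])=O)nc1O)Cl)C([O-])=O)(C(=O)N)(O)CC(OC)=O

Heavy atoms from the SMILES: 15 C, 1 Cl, 2 N, 9 O.
Implicit hydrogens by atom environment:
  5 × C (aromatic): no H
  5 × C: no H
  5 × O: no H
  4 × C: 2 H each → 8
  2 × O: 1 H each → 2
  2 × O (charge -1): no H
  1 × C: 3 H
  1 × Cl: no H
  1 × N: 2 H
  1 × N (aromatic): no H
  Total hydrogens = 15.
Net charge -2.
Molecular formula: [C15H15ClN2O9]2-

[C15H15ClN2O9]2-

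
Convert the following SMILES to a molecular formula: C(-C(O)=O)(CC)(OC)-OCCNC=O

Heavy atoms from the SMILES: 8 C, 1 N, 5 O.
Implicit hydrogens by atom environment:
  4 × O: no H
  3 × C: 2 H each → 6
  2 × C: 3 H each → 6
  2 × C: no H
  1 × C: 1 H
  1 × N: 1 H
  1 × O: 1 H
  Total hydrogens = 15.
Molecular formula: C8H15NO5

C8H15NO5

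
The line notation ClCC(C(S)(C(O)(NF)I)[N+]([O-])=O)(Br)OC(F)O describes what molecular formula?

C5H7BrClF2IN2O5S

Heavy atoms from the SMILES: 1 Br, 5 C, 1 Cl, 2 F, 1 I, 2 N, 5 O, 1 S.
Implicit hydrogens by atom environment:
  3 × C: no H
  2 × F: no H
  2 × O: 1 H each → 2
  2 × O: no H
  1 × Br: no H
  1 × C: 2 H
  1 × C: 1 H
  1 × Cl: no H
  1 × I: no H
  1 × N: 1 H
  1 × N (charge +1): no H
  1 × O (charge -1): no H
  1 × S: 1 H
  Total hydrogens = 7.
Molecular formula: C5H7BrClF2IN2O5S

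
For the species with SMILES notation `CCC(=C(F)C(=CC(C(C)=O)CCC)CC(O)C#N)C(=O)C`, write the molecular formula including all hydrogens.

Heavy atoms from the SMILES: 17 C, 1 F, 1 N, 3 O.
Implicit hydrogens by atom environment:
  6 × C: no H
  4 × C: 3 H each → 12
  4 × C: 2 H each → 8
  3 × C: 1 H each → 3
  2 × O: no H
  1 × F: no H
  1 × N: no H
  1 × O: 1 H
  Total hydrogens = 24.
Molecular formula: C17H24FNO3

C17H24FNO3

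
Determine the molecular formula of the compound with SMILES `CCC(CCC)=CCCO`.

Heavy atoms from the SMILES: 9 C, 1 O.
Implicit hydrogens by atom environment:
  5 × C: 2 H each → 10
  2 × C: 3 H each → 6
  1 × C: 1 H
  1 × C: no H
  1 × O: 1 H
  Total hydrogens = 18.
Molecular formula: C9H18O

C9H18O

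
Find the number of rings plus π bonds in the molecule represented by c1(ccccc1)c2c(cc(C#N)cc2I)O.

Molecular formula from the SMILES: C13H8INO.
DoU = (2C + 2 + N − H − X)/2 = (2·13 + 2 + 1 − 8 − 1)/2 = 20/2 = 10.
(Structurally: 2 ring(s) + 8 π bond(s) = 10.)

10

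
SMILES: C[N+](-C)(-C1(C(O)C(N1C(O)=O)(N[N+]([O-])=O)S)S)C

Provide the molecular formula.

C7H15N4O5S2+

Heavy atoms from the SMILES: 7 C, 4 N, 5 O, 2 S.
Implicit hydrogens by atom environment:
  3 × C: 3 H each → 9
  3 × C: no H
  2 × N (charge +1): no H
  2 × O: 1 H each → 2
  2 × O: no H
  2 × S: 1 H each → 2
  1 × C: 1 H
  1 × N: 1 H
  1 × N: no H
  1 × O (charge -1): no H
  Total hydrogens = 15.
Net charge +1.
Molecular formula: C7H15N4O5S2+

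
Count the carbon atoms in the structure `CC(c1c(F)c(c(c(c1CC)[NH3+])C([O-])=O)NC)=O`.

12

The symbol for carbon appears 12 times in the SMILES. Lowercase c denotes aromatic carbon and counts toward C.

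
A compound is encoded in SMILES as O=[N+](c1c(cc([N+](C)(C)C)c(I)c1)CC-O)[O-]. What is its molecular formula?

C11H16IN2O3+

Heavy atoms from the SMILES: 11 C, 1 I, 2 N, 3 O.
Implicit hydrogens by atom environment:
  4 × C (aromatic): no H
  3 × C: 3 H each → 9
  2 × C: 2 H each → 4
  2 × C (aromatic): 1 H each → 2
  2 × N (charge +1): no H
  1 × I: no H
  1 × O: 1 H
  1 × O: no H
  1 × O (charge -1): no H
  Total hydrogens = 16.
Net charge +1.
Molecular formula: C11H16IN2O3+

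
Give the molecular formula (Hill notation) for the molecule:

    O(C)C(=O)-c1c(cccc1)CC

C10H12O2

Heavy atoms from the SMILES: 10 C, 2 O.
Implicit hydrogens by atom environment:
  4 × C (aromatic): 1 H each → 4
  2 × C: 3 H each → 6
  2 × C (aromatic): no H
  2 × O: no H
  1 × C: 2 H
  1 × C: no H
  Total hydrogens = 12.
Molecular formula: C10H12O2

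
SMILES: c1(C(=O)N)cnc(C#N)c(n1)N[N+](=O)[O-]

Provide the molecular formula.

C6H4N6O3

Heavy atoms from the SMILES: 6 C, 6 N, 3 O.
Implicit hydrogens by atom environment:
  3 × C (aromatic): no H
  2 × C: no H
  2 × N (aromatic): no H
  2 × O: no H
  1 × C (aromatic): 1 H
  1 × N: 2 H
  1 × N: 1 H
  1 × N: no H
  1 × N (charge +1): no H
  1 × O (charge -1): no H
  Total hydrogens = 4.
Molecular formula: C6H4N6O3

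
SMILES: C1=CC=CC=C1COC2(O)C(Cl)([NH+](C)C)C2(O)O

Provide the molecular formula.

Heavy atoms from the SMILES: 12 C, 1 Cl, 1 N, 4 O.
Implicit hydrogens by atom environment:
  5 × C (aromatic): 1 H each → 5
  3 × C: no H
  3 × O: 1 H each → 3
  2 × C: 3 H each → 6
  1 × C: 2 H
  1 × C (aromatic): no H
  1 × Cl: no H
  1 × N (charge +1): 1 H
  1 × O: no H
  Total hydrogens = 17.
Net charge +1.
Molecular formula: C12H17ClNO4+

C12H17ClNO4+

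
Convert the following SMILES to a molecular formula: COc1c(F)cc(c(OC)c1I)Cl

C8H7ClFIO2

Heavy atoms from the SMILES: 8 C, 1 Cl, 1 F, 1 I, 2 O.
Implicit hydrogens by atom environment:
  5 × C (aromatic): no H
  2 × C: 3 H each → 6
  2 × O: no H
  1 × C (aromatic): 1 H
  1 × Cl: no H
  1 × F: no H
  1 × I: no H
  Total hydrogens = 7.
Molecular formula: C8H7ClFIO2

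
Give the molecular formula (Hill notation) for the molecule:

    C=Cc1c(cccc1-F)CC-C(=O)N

Heavy atoms from the SMILES: 11 C, 1 F, 1 N, 1 O.
Implicit hydrogens by atom environment:
  3 × C: 2 H each → 6
  3 × C (aromatic): 1 H each → 3
  3 × C (aromatic): no H
  1 × C: 1 H
  1 × C: no H
  1 × F: no H
  1 × N: 2 H
  1 × O: no H
  Total hydrogens = 12.
Molecular formula: C11H12FNO

C11H12FNO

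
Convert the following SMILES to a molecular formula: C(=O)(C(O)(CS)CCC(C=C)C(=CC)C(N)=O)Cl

Heavy atoms from the SMILES: 12 C, 1 Cl, 1 N, 3 O, 1 S.
Implicit hydrogens by atom environment:
  4 × C: 2 H each → 8
  4 × C: no H
  3 × C: 1 H each → 3
  2 × O: no H
  1 × C: 3 H
  1 × Cl: no H
  1 × N: 2 H
  1 × O: 1 H
  1 × S: 1 H
  Total hydrogens = 18.
Molecular formula: C12H18ClNO3S

C12H18ClNO3S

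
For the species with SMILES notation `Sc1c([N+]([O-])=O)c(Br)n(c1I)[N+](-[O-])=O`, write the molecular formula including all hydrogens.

Heavy atoms from the SMILES: 1 Br, 4 C, 1 I, 3 N, 4 O, 1 S.
Implicit hydrogens by atom environment:
  4 × C (aromatic): no H
  2 × N (charge +1): no H
  2 × O: no H
  2 × O (charge -1): no H
  1 × Br: no H
  1 × I: no H
  1 × N (aromatic): no H
  1 × S: 1 H
  Total hydrogens = 1.
Molecular formula: C4HBrIN3O4S

C4HBrIN3O4S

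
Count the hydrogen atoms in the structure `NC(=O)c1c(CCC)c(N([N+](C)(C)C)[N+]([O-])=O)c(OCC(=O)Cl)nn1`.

Hydrogens are implicit in SMILES; fill each atom to its normal valence:
  4 × C: 3 H each → 12
  4 × C (aromatic): no H
  4 × O: no H
  3 × C: 2 H each → 6
  2 × C: no H
  2 × N (aromatic): no H
  2 × N (charge +1): no H
  1 × Cl: no H
  1 × N: 2 H
  1 × N: no H
  1 × O (charge -1): no H
  Total hydrogens = 20.

20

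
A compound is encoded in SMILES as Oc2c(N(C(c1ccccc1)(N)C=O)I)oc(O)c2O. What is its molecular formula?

C12H11IN2O5

Heavy atoms from the SMILES: 12 C, 1 I, 2 N, 5 O.
Implicit hydrogens by atom environment:
  5 × C (aromatic): 1 H each → 5
  5 × C (aromatic): no H
  3 × O: 1 H each → 3
  1 × C: 1 H
  1 × C: no H
  1 × I: no H
  1 × N: 2 H
  1 × N: no H
  1 × O (aromatic): no H
  1 × O: no H
  Total hydrogens = 11.
Molecular formula: C12H11IN2O5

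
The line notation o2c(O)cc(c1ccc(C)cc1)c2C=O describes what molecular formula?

Heavy atoms from the SMILES: 12 C, 3 O.
Implicit hydrogens by atom environment:
  5 × C (aromatic): 1 H each → 5
  5 × C (aromatic): no H
  1 × C: 3 H
  1 × C: 1 H
  1 × O: 1 H
  1 × O (aromatic): no H
  1 × O: no H
  Total hydrogens = 10.
Molecular formula: C12H10O3

C12H10O3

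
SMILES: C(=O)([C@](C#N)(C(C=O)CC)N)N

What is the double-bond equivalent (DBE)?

4

Molecular formula from the SMILES: C7H11N3O2.
DoU = (2C + 2 + N − H − X)/2 = (2·7 + 2 + 3 − 11 − 0)/2 = 8/2 = 4.
(Structurally: 0 ring(s) + 4 π bond(s) = 4.)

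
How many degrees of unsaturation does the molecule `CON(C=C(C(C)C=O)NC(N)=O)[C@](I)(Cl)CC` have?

3

Molecular formula from the SMILES: C10H17ClIN3O3.
DoU = (2C + 2 + N − H − X)/2 = (2·10 + 2 + 3 − 17 − 2)/2 = 6/2 = 3.
(Structurally: 0 ring(s) + 3 π bond(s) = 3.)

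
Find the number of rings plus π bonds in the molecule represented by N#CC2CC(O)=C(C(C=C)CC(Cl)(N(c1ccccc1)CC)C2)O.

9

Molecular formula from the SMILES: C19H23ClN2O2.
DoU = (2C + 2 + N − H − X)/2 = (2·19 + 2 + 2 − 23 − 1)/2 = 18/2 = 9.
(Structurally: 2 ring(s) + 7 π bond(s) = 9.)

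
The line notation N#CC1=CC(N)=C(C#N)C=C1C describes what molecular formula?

Heavy atoms from the SMILES: 9 C, 3 N.
Implicit hydrogens by atom environment:
  4 × C (aromatic): no H
  2 × C (aromatic): 1 H each → 2
  2 × C: no H
  2 × N: no H
  1 × C: 3 H
  1 × N: 2 H
  Total hydrogens = 7.
Molecular formula: C9H7N3

C9H7N3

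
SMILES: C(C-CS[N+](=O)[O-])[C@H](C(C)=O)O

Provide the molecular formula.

C6H11NO4S

Heavy atoms from the SMILES: 6 C, 1 N, 4 O, 1 S.
Implicit hydrogens by atom environment:
  3 × C: 2 H each → 6
  2 × O: no H
  1 × C: 3 H
  1 × C: 1 H
  1 × C: no H
  1 × N (charge +1): no H
  1 × O: 1 H
  1 × O (charge -1): no H
  1 × S: no H
  Total hydrogens = 11.
Molecular formula: C6H11NO4S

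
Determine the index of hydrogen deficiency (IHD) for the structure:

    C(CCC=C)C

1

Molecular formula from the SMILES: C6H12.
DoU = (2C + 2 + N − H − X)/2 = (2·6 + 2 + 0 − 12 − 0)/2 = 2/2 = 1.
(Structurally: 0 ring(s) + 1 π bond(s) = 1.)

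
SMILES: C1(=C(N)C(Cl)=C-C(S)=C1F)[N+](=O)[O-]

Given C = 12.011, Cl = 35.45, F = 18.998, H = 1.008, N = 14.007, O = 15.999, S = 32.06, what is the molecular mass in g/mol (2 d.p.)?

222.62

Molecular formula: C6H4ClFN2O2S.
M = 6×12.011 + 1×35.45 + 1×18.998 + 4×1.008 + 2×14.007 + 2×15.999 + 1×32.06 = 222.62 g/mol.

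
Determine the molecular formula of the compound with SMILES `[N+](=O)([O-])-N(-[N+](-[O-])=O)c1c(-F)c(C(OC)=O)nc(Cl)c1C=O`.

Heavy atoms from the SMILES: 8 C, 1 Cl, 1 F, 4 N, 7 O.
Implicit hydrogens by atom environment:
  5 × C (aromatic): no H
  5 × O: no H
  2 × N (charge +1): no H
  2 × O (charge -1): no H
  1 × C: 3 H
  1 × C: 1 H
  1 × C: no H
  1 × Cl: no H
  1 × F: no H
  1 × N (aromatic): no H
  1 × N: no H
  Total hydrogens = 4.
Molecular formula: C8H4ClFN4O7

C8H4ClFN4O7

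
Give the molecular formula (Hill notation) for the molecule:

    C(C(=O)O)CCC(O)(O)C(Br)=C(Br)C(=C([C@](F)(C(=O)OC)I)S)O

C12H14Br2FIO7S

Heavy atoms from the SMILES: 2 Br, 12 C, 1 F, 1 I, 7 O, 1 S.
Implicit hydrogens by atom environment:
  8 × C: no H
  4 × O: 1 H each → 4
  3 × C: 2 H each → 6
  3 × O: no H
  2 × Br: no H
  1 × C: 3 H
  1 × F: no H
  1 × I: no H
  1 × S: 1 H
  Total hydrogens = 14.
Molecular formula: C12H14Br2FIO7S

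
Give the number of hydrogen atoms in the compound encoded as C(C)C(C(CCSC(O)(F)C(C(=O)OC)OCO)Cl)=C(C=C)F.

Hydrogens are implicit in SMILES; fill each atom to its normal valence:
  5 × C: 2 H each → 10
  4 × C: no H
  3 × C: 1 H each → 3
  3 × O: no H
  2 × C: 3 H each → 6
  2 × F: no H
  2 × O: 1 H each → 2
  1 × Cl: no H
  1 × S: no H
  Total hydrogens = 21.

21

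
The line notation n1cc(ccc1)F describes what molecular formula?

Heavy atoms from the SMILES: 5 C, 1 F, 1 N.
Implicit hydrogens by atom environment:
  4 × C (aromatic): 1 H each → 4
  1 × C (aromatic): no H
  1 × F: no H
  1 × N (aromatic): no H
  Total hydrogens = 4.
Molecular formula: C5H4FN

C5H4FN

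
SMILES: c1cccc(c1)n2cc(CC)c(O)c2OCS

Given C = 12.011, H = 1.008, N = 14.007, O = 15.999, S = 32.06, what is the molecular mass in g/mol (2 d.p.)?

Molecular formula: C13H15NO2S.
M = 13×12.011 + 15×1.008 + 1×14.007 + 2×15.999 + 1×32.06 = 249.33 g/mol.

249.33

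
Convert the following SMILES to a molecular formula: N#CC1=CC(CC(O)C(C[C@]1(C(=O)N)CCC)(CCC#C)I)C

C18H25IN2O2

Heavy atoms from the SMILES: 18 C, 1 I, 2 N, 2 O.
Implicit hydrogens by atom environment:
  6 × C: 2 H each → 12
  6 × C: no H
  4 × C: 1 H each → 4
  2 × C: 3 H each → 6
  1 × I: no H
  1 × N: 2 H
  1 × N: no H
  1 × O: 1 H
  1 × O: no H
  Total hydrogens = 25.
Molecular formula: C18H25IN2O2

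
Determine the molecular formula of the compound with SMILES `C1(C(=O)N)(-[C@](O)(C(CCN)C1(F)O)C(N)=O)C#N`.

Heavy atoms from the SMILES: 9 C, 1 F, 4 N, 4 O.
Implicit hydrogens by atom environment:
  6 × C: no H
  3 × N: 2 H each → 6
  2 × C: 2 H each → 4
  2 × O: 1 H each → 2
  2 × O: no H
  1 × C: 1 H
  1 × F: no H
  1 × N: no H
  Total hydrogens = 13.
Molecular formula: C9H13FN4O4

C9H13FN4O4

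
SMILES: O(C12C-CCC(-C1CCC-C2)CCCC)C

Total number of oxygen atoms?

The symbol for oxygen appears 1 time in the SMILES.

1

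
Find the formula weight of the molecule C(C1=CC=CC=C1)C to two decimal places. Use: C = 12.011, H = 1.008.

106.17

Molecular formula: C8H10.
M = 8×12.011 + 10×1.008 = 106.17 g/mol.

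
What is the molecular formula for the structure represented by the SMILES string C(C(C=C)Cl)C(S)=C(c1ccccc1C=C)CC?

C16H19ClS

Heavy atoms from the SMILES: 16 C, 1 Cl, 1 S.
Implicit hydrogens by atom environment:
  4 × C: 2 H each → 8
  4 × C (aromatic): 1 H each → 4
  3 × C: 1 H each → 3
  2 × C: no H
  2 × C (aromatic): no H
  1 × C: 3 H
  1 × Cl: no H
  1 × S: 1 H
  Total hydrogens = 19.
Molecular formula: C16H19ClS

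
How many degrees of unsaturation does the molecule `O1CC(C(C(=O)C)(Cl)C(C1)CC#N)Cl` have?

Molecular formula from the SMILES: C9H11Cl2NO2.
DoU = (2C + 2 + N − H − X)/2 = (2·9 + 2 + 1 − 11 − 2)/2 = 8/2 = 4.
(Structurally: 1 ring(s) + 3 π bond(s) = 4.)

4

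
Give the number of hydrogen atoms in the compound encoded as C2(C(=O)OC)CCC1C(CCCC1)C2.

20

Hydrogens are implicit in SMILES; fill each atom to its normal valence:
  7 × C: 2 H each → 14
  3 × C: 1 H each → 3
  2 × O: no H
  1 × C: 3 H
  1 × C: no H
  Total hydrogens = 20.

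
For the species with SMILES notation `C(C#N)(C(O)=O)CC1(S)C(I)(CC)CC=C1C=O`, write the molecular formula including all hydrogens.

Heavy atoms from the SMILES: 12 C, 1 I, 1 N, 3 O, 1 S.
Implicit hydrogens by atom environment:
  5 × C: no H
  3 × C: 2 H each → 6
  3 × C: 1 H each → 3
  2 × O: no H
  1 × C: 3 H
  1 × I: no H
  1 × N: no H
  1 × O: 1 H
  1 × S: 1 H
  Total hydrogens = 14.
Molecular formula: C12H14INO3S

C12H14INO3S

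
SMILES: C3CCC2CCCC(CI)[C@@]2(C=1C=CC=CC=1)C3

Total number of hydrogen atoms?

23

Hydrogens are implicit in SMILES; fill each atom to its normal valence:
  8 × C: 2 H each → 16
  5 × C (aromatic): 1 H each → 5
  2 × C: 1 H each → 2
  1 × C: no H
  1 × C (aromatic): no H
  1 × I: no H
  Total hydrogens = 23.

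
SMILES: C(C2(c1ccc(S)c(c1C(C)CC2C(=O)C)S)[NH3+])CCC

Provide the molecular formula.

C17H26NOS2+

Heavy atoms from the SMILES: 17 C, 1 N, 1 O, 2 S.
Implicit hydrogens by atom environment:
  4 × C: 2 H each → 8
  4 × C (aromatic): no H
  3 × C: 3 H each → 9
  2 × C (aromatic): 1 H each → 2
  2 × C: 1 H each → 2
  2 × C: no H
  2 × S: 1 H each → 2
  1 × N (charge +1): 3 H
  1 × O: no H
  Total hydrogens = 26.
Net charge +1.
Molecular formula: C17H26NOS2+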